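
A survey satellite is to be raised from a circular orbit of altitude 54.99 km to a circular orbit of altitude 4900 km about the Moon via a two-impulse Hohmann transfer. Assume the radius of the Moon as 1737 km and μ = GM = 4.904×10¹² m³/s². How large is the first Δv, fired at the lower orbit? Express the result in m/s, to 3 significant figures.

Δv ≈ 422 m/s

r₁ = 1737 + 54.99 = 1792.0 km = 1.7920×10⁶ m.
r₂ = 1737 + 4900 = 6637.0 km = 6.6370×10⁶ m.
Transfer ellipse a_t = (r₁ + r₂)/2 = 4.214×10⁶ m.
At r₁: circular v_c1 = √(μ/r₁) = 1654 m/s; transfer-perilune v_p = √[μ(2/r₁ − 1/a_t)] = 2076 m/s.
Δv₁ = v_p − v_c1 = 421.7 m/s.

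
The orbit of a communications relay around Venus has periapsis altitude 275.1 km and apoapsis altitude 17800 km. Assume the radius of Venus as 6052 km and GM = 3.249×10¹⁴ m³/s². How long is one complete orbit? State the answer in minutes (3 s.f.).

r_p = 6052 + 275.1 = 6327.1 km = 6.3271×10⁶ m.
r_a = 6052 + 17800 = 23852 km = 2.3852×10⁷ m.
Semi-major axis a = (r_p + r_a)/2 = (6327.1 + 23852)/2 = 15090 km = 1.509×10⁷ m.
By Kepler's third law T = 2π√(a³/μ) = 2π × 3.252×10³ = 2.043×10⁴ s.
= 340.5 minutes.

T ≈ 341 minutes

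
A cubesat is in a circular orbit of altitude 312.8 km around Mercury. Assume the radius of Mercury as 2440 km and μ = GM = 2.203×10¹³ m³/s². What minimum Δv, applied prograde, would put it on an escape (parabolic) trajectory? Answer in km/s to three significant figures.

r = 2440 + 312.8 = 2752.8 km = 2.7528×10⁶ m.
Circular speed v_c = √(μ/r) = 2829 m/s.
Escape speed v_esc = √(2μ/r) = √2 × v_c = 4001 m/s.
Δv = v_esc − v_c = 1172 m/s = 1.172 km/s.

Δv ≈ 1.17 km/s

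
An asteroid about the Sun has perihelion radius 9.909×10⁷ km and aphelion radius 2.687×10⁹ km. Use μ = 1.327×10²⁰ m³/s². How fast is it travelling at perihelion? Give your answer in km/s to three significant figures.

Semi-major axis a = (r_p + r_a)/2 = 1.3930×10⁹ km = 1.393×10¹² m.
Vis-viva: v² = μ(2/r − 1/a) = 1.327×10²⁰ × (2.018×10⁻¹¹ − 7.179×10⁻¹³) = 2.583×10⁹ m²/s².
v = 50820 m/s = 50.82 km/s.

v ≈ 50.8 km/s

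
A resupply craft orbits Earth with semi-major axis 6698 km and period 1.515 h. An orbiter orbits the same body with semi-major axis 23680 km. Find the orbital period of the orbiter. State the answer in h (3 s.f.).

T₂ ≈ 10.1 h

Kepler's third law: T² ∝ a³, so T₂ = T₁ (a₂/a₁)^(3/2).
a₂/a₁ = 3.535, (a₂/a₁)^(3/2) = 6.647.
T₂ = 1.515 × 6.647 = 10.07 h.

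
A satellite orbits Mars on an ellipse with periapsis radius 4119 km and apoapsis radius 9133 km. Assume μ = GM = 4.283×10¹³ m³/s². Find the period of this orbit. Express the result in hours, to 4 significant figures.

T ≈ 4.549 hours

Semi-major axis a = (r_p + r_a)/2 = (4119.0 + 9133.0)/2 = 6626.0 km = 6.626×10⁶ m.
By Kepler's third law T = 2π√(a³/μ) = 2π × 2.606×10³ = 1.638×10⁴ s.
= 4.549 hours.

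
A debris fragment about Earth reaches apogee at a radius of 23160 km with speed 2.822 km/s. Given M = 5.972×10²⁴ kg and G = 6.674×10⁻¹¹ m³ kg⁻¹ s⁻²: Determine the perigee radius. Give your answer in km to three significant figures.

perigee radius ≈ 6970 km

μ = GM = 6.674×10⁻¹¹ × 5.972×10²⁴ = 3.986×10¹⁴ m³/s².
r_a = 2.316×10⁷ m.
Specific energy ε = v²/2 − μ/r = -1.323×10⁷ J/kg, so a = −μ/(2ε) = 1.507×10⁷ m.
The apsides satisfy r_p + r_a = 2a, so the perigee radius is 2a − r_a = 6.972×10⁶ m = 6971.7 km.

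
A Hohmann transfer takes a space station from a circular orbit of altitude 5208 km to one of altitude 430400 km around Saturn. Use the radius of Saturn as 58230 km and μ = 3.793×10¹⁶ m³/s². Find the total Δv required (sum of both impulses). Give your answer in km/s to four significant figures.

r₁ = 58230 + 5208 = 63438 km = 6.3438×10⁷ m.
r₂ = 58230 + 430400 = 488630 km = 4.8863×10⁸ m.
Transfer ellipse a_t = (r₁ + r₂)/2 = 2.760×10⁸ m.
At r₁: circular v_c1 = √(μ/r₁) = 24450 m/s; transfer-perikrone v_p = √[μ(2/r₁ − 1/a_t)] = 32530 m/s.
Δv₁ = v_p − v_c1 = 8081 m/s.
At r₂: circular v_c2 = √(μ/r₂) = 8811 m/s; transfer-apokrone v_a = √[μ(2/r₂ − 1/a_t)] = 4224 m/s.
Δv₂ = v_c2 − v_a = 4587 m/s.
Total Δv = Δv₁ + Δv₂ = 12670 m/s = 12.67 km/s.

Δv_total ≈ 12.67 km/s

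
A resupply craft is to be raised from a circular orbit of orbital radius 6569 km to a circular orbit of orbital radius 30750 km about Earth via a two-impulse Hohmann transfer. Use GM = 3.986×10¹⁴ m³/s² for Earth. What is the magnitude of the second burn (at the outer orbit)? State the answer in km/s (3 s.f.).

Δv ≈ 1.46 km/s

r₁ = 6569 km = 6.569×10⁶ m.
r₂ = 30750 km = 3.075×10⁷ m.
Transfer ellipse a_t = (r₁ + r₂)/2 = 1.866×10⁷ m.
At r₁: circular v_c1 = √(μ/r₁) = 7790 m/s; transfer-perigee v_p = √[μ(2/r₁ − 1/a_t)] = 10000 m/s.
At r₂: circular v_c2 = √(μ/r₂) = 3600 m/s; transfer-apogee v_a = √[μ(2/r₂ − 1/a_t)] = 2136 m/s.
Δv₂ = v_c2 − v_a = 1464 m/s.
= 1.464 km/s.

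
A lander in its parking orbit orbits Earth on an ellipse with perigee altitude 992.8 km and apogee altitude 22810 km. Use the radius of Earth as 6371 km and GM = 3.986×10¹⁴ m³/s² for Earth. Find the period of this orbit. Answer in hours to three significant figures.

T ≈ 6.83 hours

r_p = 6371 + 992.8 = 7363.8 km = 7.3638×10⁶ m.
r_a = 6371 + 22810 = 29181 km = 2.9181×10⁷ m.
Semi-major axis a = (r_p + r_a)/2 = (7363.8 + 29181)/2 = 18272 km = 1.827×10⁷ m.
By Kepler's third law T = 2π√(a³/μ) = 2π × 3.912×10³ = 2.458×10⁴ s.
= 6.828 hours.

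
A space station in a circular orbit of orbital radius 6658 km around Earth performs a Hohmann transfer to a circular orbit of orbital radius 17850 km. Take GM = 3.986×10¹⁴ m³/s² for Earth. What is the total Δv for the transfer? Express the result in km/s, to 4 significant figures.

r₁ = 6658 km = 6.658×10⁶ m.
r₂ = 17850 km = 1.785×10⁷ m.
Transfer ellipse a_t = (r₁ + r₂)/2 = 1.225×10⁷ m.
At r₁: circular v_c1 = √(μ/r₁) = 7737 m/s; transfer-perigee v_p = √[μ(2/r₁ − 1/a_t)] = 9338 m/s.
Δv₁ = v_p − v_c1 = 1601 m/s.
At r₂: circular v_c2 = √(μ/r₂) = 4726 m/s; transfer-apogee v_a = √[μ(2/r₂ − 1/a_t)] = 3483 m/s.
Δv₂ = v_c2 − v_a = 1242 m/s.
Total Δv = Δv₁ + Δv₂ = 2843 m/s = 2.843 km/s.

Δv_total ≈ 2.843 km/s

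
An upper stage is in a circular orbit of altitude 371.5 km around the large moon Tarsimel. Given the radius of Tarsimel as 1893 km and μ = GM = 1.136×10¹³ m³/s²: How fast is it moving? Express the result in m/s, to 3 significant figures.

v ≈ 2240 m/s

r = 1893 + 371.5 = 2264.5 km = 2.2645×10⁶ m.
For a circular orbit v = √(μ/r) = √(1.136×10¹³ / 2.264×10⁶) = √(5.017×10⁶) = 2240 m/s.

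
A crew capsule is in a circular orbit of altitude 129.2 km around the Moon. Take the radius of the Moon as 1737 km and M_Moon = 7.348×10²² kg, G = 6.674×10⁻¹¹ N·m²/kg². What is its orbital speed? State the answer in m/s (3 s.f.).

v ≈ 1620 m/s

μ = GM = 6.674×10⁻¹¹ × 7.348×10²² = 4.904×10¹² m³/s².
r = 1737 + 129.2 = 1866.2 km = 1.8662×10⁶ m.
For a circular orbit v = √(μ/r) = √(4.904×10¹² / 1.866×10⁶) = √(2.628×10⁶) = 1621 m/s.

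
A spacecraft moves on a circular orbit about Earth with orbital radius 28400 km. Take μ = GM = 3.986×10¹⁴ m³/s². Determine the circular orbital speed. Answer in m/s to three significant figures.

r = 28400 km = 2.840×10⁷ m.
For a circular orbit v = √(μ/r) = √(3.986×10¹⁴ / 2.840×10⁷) = √(1.404×10⁷) = 3746 m/s.

v ≈ 3750 m/s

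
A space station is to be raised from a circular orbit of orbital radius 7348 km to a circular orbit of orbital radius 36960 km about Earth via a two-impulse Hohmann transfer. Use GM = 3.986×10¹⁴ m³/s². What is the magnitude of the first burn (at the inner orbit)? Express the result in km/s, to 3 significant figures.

Δv ≈ 2.15 km/s

r₁ = 7348 km = 7.348×10⁶ m.
r₂ = 36960 km = 3.696×10⁷ m.
Transfer ellipse a_t = (r₁ + r₂)/2 = 2.215×10⁷ m.
At r₁: circular v_c1 = √(μ/r₁) = 7365 m/s; transfer-perigee v_p = √[μ(2/r₁ − 1/a_t)] = 9513 m/s.
Δv₁ = v_p − v_c1 = 2148 m/s.
= 2.148 km/s.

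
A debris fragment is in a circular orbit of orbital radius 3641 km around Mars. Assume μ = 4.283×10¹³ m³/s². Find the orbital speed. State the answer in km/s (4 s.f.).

r = 3641 km = 3.641×10⁶ m.
For a circular orbit v = √(μ/r) = √(4.283×10¹³ / 3.641×10⁶) = √(1.176×10⁷) = 3430 m/s.
That is 3.430 km/s.

v ≈ 3.430 km/s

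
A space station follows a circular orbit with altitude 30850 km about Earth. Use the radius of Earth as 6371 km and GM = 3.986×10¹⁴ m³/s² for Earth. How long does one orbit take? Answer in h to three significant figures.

r = 6371 + 30850 = 37221 km = 3.7221×10⁷ m.
Kepler's third law: T = 2π√(r³/μ) = 2π√((3.722×10⁷)³ / 3.986×10¹⁴).
r³/μ = 1.294×10⁸ s², so T = 2π × 1.137×10⁴ = 7.146×10⁴ s.
Converting: 7.146×10⁴ s ÷ 3600 = 19.85 h.

T ≈ 19.9 h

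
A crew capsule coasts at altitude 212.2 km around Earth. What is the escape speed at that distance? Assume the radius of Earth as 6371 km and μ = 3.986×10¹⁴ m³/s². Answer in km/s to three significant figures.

r = 6371 + 212.2 = 6583.2 km = 6.5832×10⁶ m.
Escape speed v_esc = √(2μ/r) = √(2 × 3.986×10¹⁴ / 6.583×10⁶) = √(1.211×10⁸) = 11000 m/s.
= 11.00 km/s.

v_esc ≈ 11.0 km/s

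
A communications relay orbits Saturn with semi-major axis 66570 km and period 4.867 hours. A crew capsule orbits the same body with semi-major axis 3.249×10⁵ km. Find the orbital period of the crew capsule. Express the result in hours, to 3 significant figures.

Kepler's third law: T² ∝ a³, so T₂ = T₁ (a₂/a₁)^(3/2).
a₂/a₁ = 4.881, (a₂/a₁)^(3/2) = 10.78.
T₂ = 4.867 × 10.78 = 52.48 hours.

T₂ ≈ 52.5 hours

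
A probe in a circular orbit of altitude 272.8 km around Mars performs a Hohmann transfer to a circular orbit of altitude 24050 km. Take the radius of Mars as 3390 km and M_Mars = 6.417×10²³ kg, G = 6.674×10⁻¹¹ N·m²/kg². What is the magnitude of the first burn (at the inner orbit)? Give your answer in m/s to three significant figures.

μ = GM = 6.674×10⁻¹¹ × 6.417×10²³ = 4.283×10¹³ m³/s².
r₁ = 3390 + 272.8 = 3662.8 km = 3.6628×10⁶ m.
r₂ = 3390 + 24050 = 27440 km = 2.7440×10⁷ m.
Transfer ellipse a_t = (r₁ + r₂)/2 = 1.555×10⁷ m.
At r₁: circular v_c1 = √(μ/r₁) = 3419 m/s; transfer-periapsis v_p = √[μ(2/r₁ − 1/a_t)] = 4542 m/s.
Δv₁ = v_p − v_c1 = 1123 m/s.

Δv ≈ 1120 m/s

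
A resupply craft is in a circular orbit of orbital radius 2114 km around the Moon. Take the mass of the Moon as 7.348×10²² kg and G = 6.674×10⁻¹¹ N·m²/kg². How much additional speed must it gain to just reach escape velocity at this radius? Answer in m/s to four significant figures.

μ = GM = 6.674×10⁻¹¹ × 7.348×10²² = 4.904×10¹² m³/s².
r = 2114 km = 2.114×10⁶ m.
Circular speed v_c = √(μ/r) = 1523 m/s.
Escape speed v_esc = √(2μ/r) = √2 × v_c = 2154 m/s.
Δv = v_esc − v_c = 630.9 m/s.

Δv ≈ 630.9 m/s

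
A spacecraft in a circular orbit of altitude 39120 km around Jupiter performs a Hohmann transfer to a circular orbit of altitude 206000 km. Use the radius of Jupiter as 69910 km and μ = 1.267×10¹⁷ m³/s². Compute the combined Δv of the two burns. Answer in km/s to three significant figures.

Δv_total ≈ 12.0 km/s

r₁ = 69910 + 39120 = 109030 km = 1.0903×10⁸ m.
r₂ = 69910 + 206000 = 275910 km = 2.7591×10⁸ m.
Transfer ellipse a_t = (r₁ + r₂)/2 = 1.925×10⁸ m.
At r₁: circular v_c1 = √(μ/r₁) = 34090 m/s; transfer-perijove v_p = √[μ(2/r₁ − 1/a_t)] = 40810 m/s.
Δv₁ = v_p − v_c1 = 6726 m/s.
At r₂: circular v_c2 = √(μ/r₂) = 21430 m/s; transfer-apojove v_a = √[μ(2/r₂ − 1/a_t)] = 16130 m/s.
Δv₂ = v_c2 − v_a = 5301 m/s.
Total Δv = Δv₁ + Δv₂ = 12030 m/s = 12.03 km/s.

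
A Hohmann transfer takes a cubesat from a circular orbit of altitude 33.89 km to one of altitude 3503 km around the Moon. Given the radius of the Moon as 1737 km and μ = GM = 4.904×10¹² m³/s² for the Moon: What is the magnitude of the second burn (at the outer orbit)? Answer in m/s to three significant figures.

r₁ = 1737 + 33.89 = 1770.9 km = 1.7709×10⁶ m.
r₂ = 1737 + 3503 = 5240.0 km = 5.2400×10⁶ m.
Transfer ellipse a_t = (r₁ + r₂)/2 = 3.505×10⁶ m.
At r₁: circular v_c1 = √(μ/r₁) = 1664 m/s; transfer-perilune v_p = √[μ(2/r₁ − 1/a_t)] = 2035 m/s.
At r₂: circular v_c2 = √(μ/r₂) = 967.4 m/s; transfer-apolune v_a = √[μ(2/r₂ − 1/a_t)] = 687.6 m/s.
Δv₂ = v_c2 − v_a = 279.8 m/s.

Δv ≈ 280 m/s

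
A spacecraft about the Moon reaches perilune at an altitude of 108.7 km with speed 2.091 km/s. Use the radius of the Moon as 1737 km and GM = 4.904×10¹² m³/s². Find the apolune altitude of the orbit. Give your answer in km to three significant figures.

r_p = 1737 + 108.7 = 1845.7 km = 1.846×10⁶ m.
Specific energy ε = v²/2 − μ/r = -4.708×10⁵ J/kg, so a = −μ/(2ε) = 5.208×10⁶ m.
The apsides satisfy r_p + r_a = 2a, so the apolune radius is 2a − r_p = 8.570×10⁶ m = 8569.6 km.
Apolune altitude = 8569.6 − 1737 = 6832.6 km.

apolune altitude ≈ 6830 km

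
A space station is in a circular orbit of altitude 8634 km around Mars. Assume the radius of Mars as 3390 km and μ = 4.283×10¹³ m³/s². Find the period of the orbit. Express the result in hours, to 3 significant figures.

T ≈ 11.1 hours

r = 3390 + 8634 = 12024 km = 1.2024×10⁷ m.
Kepler's third law: T = 2π√(r³/μ) = 2π√((1.202×10⁷)³ / 4.283×10¹³).
r³/μ = 4.059×10⁷ s², so T = 2π × 6.371×10³ = 4.003×10⁴ s.
Converting: 4.003×10⁴ s ÷ 3600 = 11.12 hours.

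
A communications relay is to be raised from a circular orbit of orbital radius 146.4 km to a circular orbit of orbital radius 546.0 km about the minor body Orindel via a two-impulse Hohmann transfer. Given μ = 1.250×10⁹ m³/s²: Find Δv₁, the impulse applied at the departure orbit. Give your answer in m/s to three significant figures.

Δv ≈ 23.6 m/s

r₁ = 146.4 km = 1.464×10⁵ m.
r₂ = 546.0 km = 5.460×10⁵ m.
Transfer ellipse a_t = (r₁ + r₂)/2 = 3.462×10⁵ m.
At r₁: circular v_c1 = √(μ/r₁) = 92.40 m/s; transfer-periapsis v_p = √[μ(2/r₁ − 1/a_t)] = 116.0 m/s.
Δv₁ = v_p − v_c1 = 23.64 m/s.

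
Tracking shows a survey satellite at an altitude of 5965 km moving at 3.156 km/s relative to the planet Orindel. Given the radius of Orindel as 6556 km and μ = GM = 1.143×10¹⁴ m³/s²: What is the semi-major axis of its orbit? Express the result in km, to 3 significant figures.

r = 6556 + 5965 = 12521 km = 1.252×10⁷ m.
Specific orbital energy ε = v²/2 − μ/r = (3156)²/2 − 1.143×10¹⁴/1.252×10⁷ = -4.148×10⁶ J/kg.
Since ε = −μ/(2a), a = −μ/(2ε) = 1.378×10⁷ m = 13776 km.

a ≈ 13800 km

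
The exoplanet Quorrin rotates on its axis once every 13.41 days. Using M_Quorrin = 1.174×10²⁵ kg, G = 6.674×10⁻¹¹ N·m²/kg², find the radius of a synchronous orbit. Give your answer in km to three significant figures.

r_sync ≈ 2.99×10⁵ km

μ = GM = 6.674×10⁻¹¹ × 1.174×10²⁵ = 7.835×10¹⁴ m³/s².
T = 13.41 days = 1.159×10⁶ s.
A synchronous orbit has period T, so by Kepler's third law a = (μT²/4π²)^(1/3).
μT²/4π² = 7.835×10¹⁴ × (1.159×10⁶)² / 39.48 = 2.664×10²⁵ m³.
a = 2.987×10⁸ m = 2.9867×10⁵ km.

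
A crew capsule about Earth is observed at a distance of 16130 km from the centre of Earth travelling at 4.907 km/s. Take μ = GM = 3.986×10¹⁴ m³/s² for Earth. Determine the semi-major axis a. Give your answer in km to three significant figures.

a ≈ 15700 km

r = 1.613×10⁷ m.
Vis-viva rearranged: 1/a = 2/r − v²/μ = 1.240×10⁻⁷ − 6.041×10⁻⁸ = 6.358×10⁻⁸ m⁻¹.
a = 1.573×10⁷ m = 15727 km.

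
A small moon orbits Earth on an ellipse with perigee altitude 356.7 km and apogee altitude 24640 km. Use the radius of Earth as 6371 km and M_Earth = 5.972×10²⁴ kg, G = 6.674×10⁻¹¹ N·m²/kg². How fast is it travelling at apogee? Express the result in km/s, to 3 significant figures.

v ≈ 2.14 km/s

μ = GM = 6.674×10⁻¹¹ × 5.972×10²⁴ = 3.986×10¹⁴ m³/s².
r_p = 6371 + 356.7 = 6727.7 km = 6.7277×10⁶ m.
r_a = 6371 + 24640 = 31011 km = 3.1011×10⁷ m.
Semi-major axis a = (r_p + r_a)/2 = 18869 km = 1.887×10⁷ m.
Vis-viva: v² = μ(2/r − 1/a) = 3.986×10¹⁴ × (6.449×10⁻⁸ − 5.300×10⁻⁸) = 4.582×10⁶ m²/s².
v = 2141 m/s = 2.141 km/s.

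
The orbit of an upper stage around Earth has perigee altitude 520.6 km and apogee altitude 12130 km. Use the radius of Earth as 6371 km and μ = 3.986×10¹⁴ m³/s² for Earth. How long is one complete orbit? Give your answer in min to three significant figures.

T ≈ 237 min

r_p = 6371 + 520.6 = 6891.6 km = 6.8916×10⁶ m.
r_a = 6371 + 12130 = 18501 km = 1.8501×10⁷ m.
Semi-major axis a = (r_p + r_a)/2 = (6891.6 + 18501)/2 = 12696 km = 1.270×10⁷ m.
By Kepler's third law T = 2π√(a³/μ) = 2π × 2.266×10³ = 1.424×10⁴ s.
= 237.3 min.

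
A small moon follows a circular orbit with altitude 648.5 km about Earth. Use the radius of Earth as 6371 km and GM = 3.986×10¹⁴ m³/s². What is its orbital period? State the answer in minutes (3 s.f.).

T ≈ 97.5 minutes

r = 6371 + 648.5 = 7019.5 km = 7.0195×10⁶ m.
Kepler's third law: T = 2π√(r³/μ) = 2π√((7.020×10⁶)³ / 3.986×10¹⁴).
r³/μ = 8.677×10⁵ s², so T = 2π × 9.315×10² = 5.853×10³ s.
Converting: 5.853×10³ s ÷ 60.00 = 97.55 minutes.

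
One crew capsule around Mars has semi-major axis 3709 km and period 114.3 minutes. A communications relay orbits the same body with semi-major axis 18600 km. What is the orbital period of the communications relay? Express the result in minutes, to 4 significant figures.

Kepler's third law: T² ∝ a³, so T₂ = T₁ (a₂/a₁)^(3/2).
a₂/a₁ = 5.015, (a₂/a₁)^(3/2) = 11.23.
T₂ = 114.3 × 11.23 = 1284 minutes.

T₂ ≈ 1284 minutes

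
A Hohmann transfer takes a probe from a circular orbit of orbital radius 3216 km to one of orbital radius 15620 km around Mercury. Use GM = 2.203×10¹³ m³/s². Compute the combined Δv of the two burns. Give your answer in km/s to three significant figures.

Δv_total ≈ 1.25 km/s

r₁ = 3216 km = 3.216×10⁶ m.
r₂ = 15620 km = 1.562×10⁷ m.
Transfer ellipse a_t = (r₁ + r₂)/2 = 9.418×10⁶ m.
At r₁: circular v_c1 = √(μ/r₁) = 2617 m/s; transfer-periherm v_p = √[μ(2/r₁ − 1/a_t)] = 3371 m/s.
Δv₁ = v_p − v_c1 = 753.4 m/s.
At r₂: circular v_c2 = √(μ/r₂) = 1188 m/s; transfer-apoherm v_a = √[μ(2/r₂ − 1/a_t)] = 694.0 m/s.
Δv₂ = v_c2 − v_a = 493.6 m/s.
Total Δv = Δv₁ + Δv₂ = 1247 m/s = 1.247 km/s.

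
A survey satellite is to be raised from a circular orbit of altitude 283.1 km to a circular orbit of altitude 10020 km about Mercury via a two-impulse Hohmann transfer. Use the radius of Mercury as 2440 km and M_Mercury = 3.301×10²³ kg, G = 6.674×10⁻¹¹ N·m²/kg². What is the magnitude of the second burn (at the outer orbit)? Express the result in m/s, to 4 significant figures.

μ = GM = 6.674×10⁻¹¹ × 3.301×10²³ = 2.203×10¹³ m³/s².
r₁ = 2440 + 283.1 = 2723.1 km = 2.7231×10⁶ m.
r₂ = 2440 + 10020 = 12460 km = 1.2460×10⁷ m.
Transfer ellipse a_t = (r₁ + r₂)/2 = 7.592×10⁶ m.
At r₁: circular v_c1 = √(μ/r₁) = 2844 m/s; transfer-periherm v_p = √[μ(2/r₁ − 1/a_t)] = 3644 m/s.
At r₂: circular v_c2 = √(μ/r₂) = 1330 m/s; transfer-apoherm v_a = √[μ(2/r₂ − 1/a_t)] = 796.4 m/s.
Δv₂ = v_c2 − v_a = 533.3 m/s.

Δv ≈ 533.3 m/s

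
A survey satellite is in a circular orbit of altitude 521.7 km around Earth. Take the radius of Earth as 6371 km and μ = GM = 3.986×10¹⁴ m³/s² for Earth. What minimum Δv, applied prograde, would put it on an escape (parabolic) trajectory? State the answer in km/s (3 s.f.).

Δv ≈ 3.15 km/s

r = 6371 + 521.7 = 6892.7 km = 6.8927×10⁶ m.
Circular speed v_c = √(μ/r) = 7605 m/s.
Escape speed v_esc = √(2μ/r) = √2 × v_c = 10750 m/s.
Δv = v_esc − v_c = 3150 m/s = 3.150 km/s.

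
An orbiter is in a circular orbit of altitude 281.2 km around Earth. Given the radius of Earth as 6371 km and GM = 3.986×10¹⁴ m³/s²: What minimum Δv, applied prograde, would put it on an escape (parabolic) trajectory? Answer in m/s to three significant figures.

r = 6371 + 281.2 = 6652.2 km = 6.6522×10⁶ m.
Circular speed v_c = √(μ/r) = 7741 m/s.
Escape speed v_esc = √(2μ/r) = √2 × v_c = 10950 m/s.
Δv = v_esc − v_c = 3206 m/s.

Δv ≈ 3210 m/s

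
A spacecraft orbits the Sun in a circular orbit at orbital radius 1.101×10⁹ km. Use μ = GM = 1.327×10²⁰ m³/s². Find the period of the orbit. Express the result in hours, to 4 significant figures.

r = 1.101×10⁹ km = 1.101×10¹² m.
Kepler's third law: T = 2π√(r³/μ) = 2π√((1.101×10¹²)³ / 1.327×10²⁰).
r³/μ = 1.006×10¹⁶ s², so T = 2π × 1.003×10⁸ = 6.301×10⁸ s.
Converting: 6.301×10⁸ s ÷ 3600 = 1.750×10⁵ hours.

T ≈ 175000 hours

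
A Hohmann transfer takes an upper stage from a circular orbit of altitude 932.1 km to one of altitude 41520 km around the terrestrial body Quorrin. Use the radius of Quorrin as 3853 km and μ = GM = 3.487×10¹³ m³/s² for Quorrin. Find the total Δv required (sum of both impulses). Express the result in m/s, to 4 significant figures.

Δv_total ≈ 1425 m/s

r₁ = 3853 + 932.1 = 4785.1 km = 4.7851×10⁶ m.
r₂ = 3853 + 41520 = 45373 km = 4.5373×10⁷ m.
Transfer ellipse a_t = (r₁ + r₂)/2 = 2.508×10⁷ m.
At r₁: circular v_c1 = √(μ/r₁) = 2699 m/s; transfer-periapsis v_p = √[μ(2/r₁ − 1/a_t)] = 3631 m/s.
Δv₁ = v_p − v_c1 = 931.5 m/s.
At r₂: circular v_c2 = √(μ/r₂) = 876.7 m/s; transfer-apoapsis v_a = √[μ(2/r₂ − 1/a_t)] = 382.9 m/s.
Δv₂ = v_c2 − v_a = 493.7 m/s.
Total Δv = Δv₁ + Δv₂ = 1425 m/s.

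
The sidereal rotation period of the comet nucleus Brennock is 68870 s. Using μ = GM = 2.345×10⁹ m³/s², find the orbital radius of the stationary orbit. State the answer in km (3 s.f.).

r_sync ≈ 656 km

A synchronous orbit has period T, so by Kepler's third law a = (μT²/4π²)^(1/3).
μT²/4π² = 2.345×10⁹ × (6.887×10⁴)² / 39.48 = 2.817×10¹⁷ m³.
a = 6.556×10⁵ m = 655.56 km.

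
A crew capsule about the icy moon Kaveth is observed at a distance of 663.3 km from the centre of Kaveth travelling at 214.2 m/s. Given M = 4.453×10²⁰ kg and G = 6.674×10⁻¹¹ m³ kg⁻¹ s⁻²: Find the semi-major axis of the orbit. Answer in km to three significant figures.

a ≈ 680 km

μ = GM = 6.674×10⁻¹¹ × 4.453×10²⁰ = 2.972×10¹⁰ m³/s².
r = 6.633×10⁵ m.
Vis-viva rearranged: 1/a = 2/r − v²/μ = 3.015×10⁻⁶ − 1.544×10⁻⁶ = 1.471×10⁻⁶ m⁻¹.
a = 6.796×10⁵ m = 679.63 km.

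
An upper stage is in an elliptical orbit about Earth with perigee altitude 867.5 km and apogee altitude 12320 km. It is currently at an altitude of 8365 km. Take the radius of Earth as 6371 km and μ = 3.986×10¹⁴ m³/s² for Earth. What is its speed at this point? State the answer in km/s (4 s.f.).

r_p = 6371 + 867.5 = 7238.5 km = 7.2385×10⁶ m.
r_a = 6371 + 12320 = 18691 km = 1.8691×10⁷ m.
r = 6371 + 8365 = 14736 km = 1.474×10⁷ m.
Semi-major axis a = (r_p + r_a)/2 = 12965 km = 1.296×10⁷ m.
Vis-viva: v² = μ(2/r − 1/a) = 3.986×10¹⁴ × (1.357×10⁻⁷ − 7.713×10⁻⁸) = 2.335×10⁷ m²/s².
v = 4833 m/s = 4.833 km/s.

v ≈ 4.833 km/s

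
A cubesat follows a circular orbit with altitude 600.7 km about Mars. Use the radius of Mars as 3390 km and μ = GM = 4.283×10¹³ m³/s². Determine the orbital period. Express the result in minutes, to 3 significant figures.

r = 3390 + 600.7 = 3990.7 km = 3.9907×10⁶ m.
Kepler's third law: T = 2π√(r³/μ) = 2π√((3.991×10⁶)³ / 4.283×10¹³).
r³/μ = 1.484×10⁶ s², so T = 2π × 1.218×10³ = 7.654×10³ s.
Converting: 7.654×10³ s ÷ 60.00 = 127.6 minutes.

T ≈ 128 minutes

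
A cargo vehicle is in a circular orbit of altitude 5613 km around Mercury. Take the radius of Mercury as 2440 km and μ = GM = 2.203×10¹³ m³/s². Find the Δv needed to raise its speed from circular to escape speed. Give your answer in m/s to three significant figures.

Δv ≈ 685 m/s

r = 2440 + 5613 = 8053.0 km = 8.0530×10⁶ m.
Circular speed v_c = √(μ/r) = 1654 m/s.
Escape speed v_esc = √(2μ/r) = √2 × v_c = 2339 m/s.
Δv = v_esc − v_c = 685.1 m/s.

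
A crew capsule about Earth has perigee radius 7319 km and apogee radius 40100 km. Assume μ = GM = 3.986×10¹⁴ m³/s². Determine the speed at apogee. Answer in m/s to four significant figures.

Semi-major axis a = (r_p + r_a)/2 = 23710 km = 2.371×10⁷ m.
Vis-viva: v² = μ(2/r − 1/a) = 3.986×10¹⁴ × (4.988×10⁻⁸ − 4.218×10⁻⁸) = 3.068×10⁶ m²/s².
v = 1752 m/s.

v ≈ 1752 m/s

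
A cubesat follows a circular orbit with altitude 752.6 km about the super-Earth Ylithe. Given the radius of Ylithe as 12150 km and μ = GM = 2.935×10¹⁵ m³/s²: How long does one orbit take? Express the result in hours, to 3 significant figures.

r = 12150 + 752.6 = 12903 km = 1.2903×10⁷ m.
Kepler's third law: T = 2π√(r³/μ) = 2π√((1.290×10⁷)³ / 2.935×10¹⁵).
r³/μ = 7.319×10⁵ s², so T = 2π × 8.555×10² = 5.375×10³ s.
Converting: 5.375×10³ s ÷ 3600 = 1.493 hours.

T ≈ 1.49 hours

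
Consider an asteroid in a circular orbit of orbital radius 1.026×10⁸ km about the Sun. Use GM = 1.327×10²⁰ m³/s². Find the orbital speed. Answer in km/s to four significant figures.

v ≈ 35.96 km/s

r = 1.026×10⁸ km = 1.026×10¹¹ m.
For a circular orbit v = √(μ/r) = √(1.327×10²⁰ / 1.026×10¹¹) = √(1.293×10⁹) = 35960 m/s.
That is 35.96 km/s.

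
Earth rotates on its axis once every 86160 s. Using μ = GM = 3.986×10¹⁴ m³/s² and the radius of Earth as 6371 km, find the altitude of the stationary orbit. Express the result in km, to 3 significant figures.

A synchronous orbit has period T, so by Kepler's third law a = (μT²/4π²)^(1/3).
μT²/4π² = 3.986×10¹⁴ × (8.616×10⁴)² / 39.48 = 7.495×10²² m³.
a = 4.216×10⁷ m = 42163 km.
Altitude h = a − R = 42163 − 6371 = 35792 km.

h_sync ≈ 35800 km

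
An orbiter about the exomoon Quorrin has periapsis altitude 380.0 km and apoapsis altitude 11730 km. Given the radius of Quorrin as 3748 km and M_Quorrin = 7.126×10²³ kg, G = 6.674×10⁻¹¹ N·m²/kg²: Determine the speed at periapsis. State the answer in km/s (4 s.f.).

v ≈ 4.265 km/s

μ = GM = 6.674×10⁻¹¹ × 7.126×10²³ = 4.756×10¹³ m³/s².
r_p = 3748 + 380.0 = 4128.0 km = 4.1280×10⁶ m.
r_a = 3748 + 11730 = 15478 km = 1.5478×10⁷ m.
Semi-major axis a = (r_p + r_a)/2 = 9803.0 km = 9.803×10⁶ m.
Vis-viva: v² = μ(2/r − 1/a) = 4.756×10¹³ × (4.845×10⁻⁷ − 1.020×10⁻⁷) = 1.819×10⁷ m²/s².
v = 4265 m/s = 4.265 km/s.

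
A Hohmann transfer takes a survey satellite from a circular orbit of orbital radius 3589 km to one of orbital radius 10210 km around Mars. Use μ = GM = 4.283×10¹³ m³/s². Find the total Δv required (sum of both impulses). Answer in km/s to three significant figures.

r₁ = 3589 km = 3.589×10⁶ m.
r₂ = 10210 km = 1.021×10⁷ m.
Transfer ellipse a_t = (r₁ + r₂)/2 = 6.900×10⁶ m.
At r₁: circular v_c1 = √(μ/r₁) = 3455 m/s; transfer-periapsis v_p = √[μ(2/r₁ − 1/a_t)] = 4202 m/s.
Δv₁ = v_p − v_c1 = 747.8 m/s.
At r₂: circular v_c2 = √(μ/r₂) = 2048 m/s; transfer-apoapsis v_a = √[μ(2/r₂ − 1/a_t)] = 1477 m/s.
Δv₂ = v_c2 − v_a = 570.9 m/s.
Total Δv = Δv₁ + Δv₂ = 1319 m/s = 1.319 km/s.

Δv_total ≈ 1.32 km/s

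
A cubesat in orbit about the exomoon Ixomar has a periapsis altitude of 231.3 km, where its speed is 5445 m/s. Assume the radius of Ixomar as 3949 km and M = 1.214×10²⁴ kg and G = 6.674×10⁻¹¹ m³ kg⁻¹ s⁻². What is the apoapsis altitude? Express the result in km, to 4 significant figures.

apoapsis altitude ≈ 9647 km

μ = GM = 6.674×10⁻¹¹ × 1.214×10²⁴ = 8.102×10¹³ m³/s².
r_p = 3949 + 231.3 = 4180.3 km = 4.180×10⁶ m.
Specific energy ε = v²/2 − μ/r = -4.558×10⁶ J/kg, so a = −μ/(2ε) = 8.888×10⁶ m.
The apsides satisfy r_p + r_a = 2a, so the apoapsis radius is 2a − r_p = 1.360×10⁷ m = 13596 km.
Apoapsis altitude = 13596 − 3949 = 9646.8 km.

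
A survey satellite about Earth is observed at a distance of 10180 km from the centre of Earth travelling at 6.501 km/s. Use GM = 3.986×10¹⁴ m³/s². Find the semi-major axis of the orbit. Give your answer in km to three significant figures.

a ≈ 11100 km

r = 1.018×10⁷ m.
Specific orbital energy ε = v²/2 − μ/r = (6501)²/2 − 3.986×10¹⁴/1.018×10⁷ = -1.802×10⁷ J/kg.
Since ε = −μ/(2a), a = −μ/(2ε) = 1.106×10⁷ m = 11058 km.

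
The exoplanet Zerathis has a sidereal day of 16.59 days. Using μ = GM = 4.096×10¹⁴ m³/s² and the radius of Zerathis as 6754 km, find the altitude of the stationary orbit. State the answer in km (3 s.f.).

T = 16.59 days = 1.433×10⁶ s.
A synchronous orbit has period T, so by Kepler's third law a = (μT²/4π²)^(1/3).
μT²/4π² = 4.096×10¹⁴ × (1.433×10⁶)² / 39.48 = 2.132×10²⁵ m³.
a = 2.773×10⁸ m = 2.7727×10⁵ km.
Altitude h = a − R = 2.7727×10⁵ − 6754 = 2.7052×10⁵ km.

h_sync ≈ 2.71×10⁵ km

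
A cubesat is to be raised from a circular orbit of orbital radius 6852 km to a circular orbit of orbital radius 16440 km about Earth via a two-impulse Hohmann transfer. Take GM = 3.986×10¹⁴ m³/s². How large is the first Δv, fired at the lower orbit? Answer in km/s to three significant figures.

r₁ = 6852 km = 6.852×10⁶ m.
r₂ = 16440 km = 1.644×10⁷ m.
Transfer ellipse a_t = (r₁ + r₂)/2 = 1.165×10⁷ m.
At r₁: circular v_c1 = √(μ/r₁) = 7627 m/s; transfer-perigee v_p = √[μ(2/r₁ − 1/a_t)] = 9062 m/s.
Δv₁ = v_p − v_c1 = 1435 m/s.
= 1.435 km/s.

Δv ≈ 1.43 km/s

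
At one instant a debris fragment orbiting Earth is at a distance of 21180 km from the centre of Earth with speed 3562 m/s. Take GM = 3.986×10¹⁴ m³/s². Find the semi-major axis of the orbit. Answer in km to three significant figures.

r = 2.118×10⁷ m.
Specific orbital energy ε = v²/2 − μ/r = (3562)²/2 − 3.986×10¹⁴/2.118×10⁷ = -1.248×10⁷ J/kg.
Since ε = −μ/(2a), a = −μ/(2ε) = 1.598×10⁷ m = 15975 km.

a ≈ 16000 km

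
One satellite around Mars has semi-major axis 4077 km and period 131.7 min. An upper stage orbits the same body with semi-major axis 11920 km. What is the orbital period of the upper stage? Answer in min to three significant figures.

T₂ ≈ 658 min

Kepler's third law: T² ∝ a³, so T₂ = T₁ (a₂/a₁)^(3/2).
a₂/a₁ = 2.924, (a₂/a₁)^(3/2) = 4.999.
T₂ = 131.7 × 4.999 = 658.4 min.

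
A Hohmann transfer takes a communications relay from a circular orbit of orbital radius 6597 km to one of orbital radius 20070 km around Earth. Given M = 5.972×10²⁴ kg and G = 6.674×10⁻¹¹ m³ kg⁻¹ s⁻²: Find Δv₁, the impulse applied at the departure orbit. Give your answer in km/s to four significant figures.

Δv ≈ 1.763 km/s

μ = GM = 6.674×10⁻¹¹ × 5.972×10²⁴ = 3.986×10¹⁴ m³/s².
r₁ = 6597 km = 6.597×10⁶ m.
r₂ = 20070 km = 2.007×10⁷ m.
Transfer ellipse a_t = (r₁ + r₂)/2 = 1.333×10⁷ m.
At r₁: circular v_c1 = √(μ/r₁) = 7773 m/s; transfer-perigee v_p = √[μ(2/r₁ − 1/a_t)] = 9536 m/s.
Δv₁ = v_p − v_c1 = 1763 m/s.
= 1.763 km/s.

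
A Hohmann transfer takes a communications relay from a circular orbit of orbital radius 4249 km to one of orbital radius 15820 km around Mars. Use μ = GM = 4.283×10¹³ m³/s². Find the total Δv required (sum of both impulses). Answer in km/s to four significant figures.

r₁ = 4249 km = 4.249×10⁶ m.
r₂ = 15820 km = 1.582×10⁷ m.
Transfer ellipse a_t = (r₁ + r₂)/2 = 1.003×10⁷ m.
At r₁: circular v_c1 = √(μ/r₁) = 3175 m/s; transfer-periapsis v_p = √[μ(2/r₁ − 1/a_t)] = 3986 m/s.
Δv₁ = v_p − v_c1 = 811.5 m/s.
At r₂: circular v_c2 = √(μ/r₂) = 1645 m/s; transfer-apoapsis v_a = √[μ(2/r₂ − 1/a_t)] = 1071 m/s.
Δv₂ = v_c2 − v_a = 574.7 m/s.
Total Δv = Δv₁ + Δv₂ = 1386 m/s = 1.386 km/s.

Δv_total ≈ 1.386 km/s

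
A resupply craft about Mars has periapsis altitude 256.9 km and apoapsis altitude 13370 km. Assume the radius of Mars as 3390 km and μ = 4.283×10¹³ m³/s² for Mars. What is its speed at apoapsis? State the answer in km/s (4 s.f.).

r_p = 3390 + 256.9 = 3646.9 km = 3.6469×10⁶ m.
r_a = 3390 + 13370 = 16760 km = 1.6760×10⁷ m.
Semi-major axis a = (r_p + r_a)/2 = 10203 km = 1.020×10⁷ m.
Vis-viva: v² = μ(2/r − 1/a) = 4.283×10¹³ × (1.193×10⁻⁷ − 9.801×10⁻⁸) = 9.134×10⁵ m²/s².
v = 955.7 m/s = 0.9557 km/s.

v ≈ 0.9557 km/s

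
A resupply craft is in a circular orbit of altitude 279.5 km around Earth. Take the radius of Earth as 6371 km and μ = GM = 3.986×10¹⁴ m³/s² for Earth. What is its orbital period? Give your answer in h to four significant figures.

T ≈ 1.499 h

r = 6371 + 279.5 = 6650.5 km = 6.6505×10⁶ m.
Kepler's third law: T = 2π√(r³/μ) = 2π√((6.650×10⁶)³ / 3.986×10¹⁴).
r³/μ = 7.379×10⁵ s², so T = 2π × 8.590×10² = 5.398×10³ s.
Converting: 5.398×10³ s ÷ 3600 = 1.499 h.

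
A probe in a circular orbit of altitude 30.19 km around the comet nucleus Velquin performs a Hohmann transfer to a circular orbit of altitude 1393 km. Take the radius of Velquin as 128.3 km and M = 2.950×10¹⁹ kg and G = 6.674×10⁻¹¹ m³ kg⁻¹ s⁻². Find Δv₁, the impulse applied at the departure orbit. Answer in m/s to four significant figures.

μ = GM = 6.674×10⁻¹¹ × 2.950×10¹⁹ = 1.969×10⁹ m³/s².
r₁ = 128.3 + 30.19 = 158.49 km = 1.5849×10⁵ m.
r₂ = 128.3 + 1393 = 1521.3 km = 1.5213×10⁶ m.
Transfer ellipse a_t = (r₁ + r₂)/2 = 8.399×10⁵ m.
At r₁: circular v_c1 = √(μ/r₁) = 111.5 m/s; transfer-periapsis v_p = √[μ(2/r₁ − 1/a_t)] = 150.0 m/s.
Δv₁ = v_p − v_c1 = 38.55 m/s.

Δv ≈ 38.55 m/s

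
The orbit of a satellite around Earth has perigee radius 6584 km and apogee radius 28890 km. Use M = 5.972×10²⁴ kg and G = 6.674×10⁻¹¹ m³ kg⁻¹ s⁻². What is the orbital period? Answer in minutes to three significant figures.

μ = GM = 6.674×10⁻¹¹ × 5.972×10²⁴ = 3.986×10¹⁴ m³/s².
Semi-major axis a = (r_p + r_a)/2 = (6584.0 + 28890)/2 = 17737 km = 1.774×10⁷ m.
By Kepler's third law T = 2π√(a³/μ) = 2π × 3.742×10³ = 2.351×10⁴ s.
= 391.8 minutes.

T ≈ 392 minutes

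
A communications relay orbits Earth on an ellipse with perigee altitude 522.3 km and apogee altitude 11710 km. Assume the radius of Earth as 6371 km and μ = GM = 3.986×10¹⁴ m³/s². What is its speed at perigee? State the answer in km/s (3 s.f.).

r_p = 6371 + 522.3 = 6893.3 km = 6.8933×10⁶ m.
r_a = 6371 + 11710 = 18081 km = 1.8081×10⁷ m.
Semi-major axis a = (r_p + r_a)/2 = 12487 km = 1.249×10⁷ m.
Vis-viva: v² = μ(2/r − 1/a) = 3.986×10¹⁴ × (2.901×10⁻⁷ − 8.008×10⁻⁸) = 8.373×10⁷ m²/s².
v = 9150 m/s = 9.150 km/s.

v ≈ 9.15 km/s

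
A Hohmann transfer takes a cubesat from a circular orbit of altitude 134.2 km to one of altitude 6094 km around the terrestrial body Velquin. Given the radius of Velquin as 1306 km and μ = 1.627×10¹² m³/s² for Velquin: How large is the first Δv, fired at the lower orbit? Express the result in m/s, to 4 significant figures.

r₁ = 1306 + 134.2 = 1440.2 km = 1.4402×10⁶ m.
r₂ = 1306 + 6094 = 7400.0 km = 7.4000×10⁶ m.
Transfer ellipse a_t = (r₁ + r₂)/2 = 4.420×10⁶ m.
At r₁: circular v_c1 = √(μ/r₁) = 1063 m/s; transfer-periapsis v_p = √[μ(2/r₁ − 1/a_t)] = 1375 m/s.
Δv₁ = v_p − v_c1 = 312.4 m/s.

Δv ≈ 312.4 m/s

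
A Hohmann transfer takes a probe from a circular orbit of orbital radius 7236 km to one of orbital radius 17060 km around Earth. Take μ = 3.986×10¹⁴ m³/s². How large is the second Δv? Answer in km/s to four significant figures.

r₁ = 7236 km = 7.236×10⁶ m.
r₂ = 17060 km = 1.706×10⁷ m.
Transfer ellipse a_t = (r₁ + r₂)/2 = 1.215×10⁷ m.
At r₁: circular v_c1 = √(μ/r₁) = 7422 m/s; transfer-perigee v_p = √[μ(2/r₁ − 1/a_t)] = 8795 m/s.
At r₂: circular v_c2 = √(μ/r₂) = 4834 m/s; transfer-apogee v_a = √[μ(2/r₂ − 1/a_t)] = 3731 m/s.
Δv₂ = v_c2 − v_a = 1103 m/s.
= 1.103 km/s.

Δv ≈ 1.103 km/s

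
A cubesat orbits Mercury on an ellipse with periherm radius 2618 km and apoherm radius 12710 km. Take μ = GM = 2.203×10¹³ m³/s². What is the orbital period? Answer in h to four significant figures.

T ≈ 7.890 h

Semi-major axis a = (r_p + r_a)/2 = (2618.0 + 12710)/2 = 7664.0 km = 7.664×10⁶ m.
By Kepler's third law T = 2π√(a³/μ) = 2π × 4.520×10³ = 2.840×10⁴ s.
= 7.890 h.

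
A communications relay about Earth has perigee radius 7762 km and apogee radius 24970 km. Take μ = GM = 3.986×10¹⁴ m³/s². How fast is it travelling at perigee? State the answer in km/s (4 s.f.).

Semi-major axis a = (r_p + r_a)/2 = 16366 km = 1.637×10⁷ m.
Vis-viva: v² = μ(2/r − 1/a) = 3.986×10¹⁴ × (2.577×10⁻⁷ − 6.110×10⁻⁸) = 7.835×10⁷ m²/s².
v = 8852 m/s = 8.852 km/s.

v ≈ 8.852 km/s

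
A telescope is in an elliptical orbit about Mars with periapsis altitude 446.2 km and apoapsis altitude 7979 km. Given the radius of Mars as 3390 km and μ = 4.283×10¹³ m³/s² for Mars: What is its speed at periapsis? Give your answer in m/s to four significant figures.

v ≈ 4086 m/s

r_p = 3390 + 446.2 = 3836.2 km = 3.8362×10⁶ m.
r_a = 3390 + 7979 = 11369 km = 1.1369×10⁷ m.
Semi-major axis a = (r_p + r_a)/2 = 7602.6 km = 7.603×10⁶ m.
Vis-viva: v² = μ(2/r − 1/a) = 4.283×10¹³ × (5.213×10⁻⁷ − 1.315×10⁻⁷) = 1.670×10⁷ m²/s².
v = 4086 m/s.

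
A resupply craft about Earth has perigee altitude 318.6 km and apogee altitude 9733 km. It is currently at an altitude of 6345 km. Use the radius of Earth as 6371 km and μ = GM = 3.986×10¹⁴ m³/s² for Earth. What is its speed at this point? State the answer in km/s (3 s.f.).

v ≈ 5.26 km/s

r_p = 6371 + 318.6 = 6689.6 km = 6.6896×10⁶ m.
r_a = 6371 + 9733 = 16104 km = 1.6104×10⁷ m.
r = 6371 + 6345 = 12716 km = 1.272×10⁷ m.
Semi-major axis a = (r_p + r_a)/2 = 11397 km = 1.140×10⁷ m.
Vis-viva: v² = μ(2/r − 1/a) = 3.986×10¹⁴ × (1.573×10⁻⁷ − 8.774×10⁻⁸) = 2.772×10⁷ m²/s².
v = 5265 m/s = 5.265 km/s.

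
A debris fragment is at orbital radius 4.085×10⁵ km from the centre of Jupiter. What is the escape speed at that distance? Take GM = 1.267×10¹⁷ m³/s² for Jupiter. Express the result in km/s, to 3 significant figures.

v_esc ≈ 24.9 km/s

r = 4.085×10⁵ km = 4.085×10⁸ m.
Escape speed v_esc = √(2μ/r) = √(2 × 1.267×10¹⁷ / 4.085×10⁸) = √(6.203×10⁸) = 24910 m/s.
= 24.91 km/s.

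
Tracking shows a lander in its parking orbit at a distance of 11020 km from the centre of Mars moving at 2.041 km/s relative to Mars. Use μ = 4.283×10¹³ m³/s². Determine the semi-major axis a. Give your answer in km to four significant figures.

r = 1.102×10⁷ m.
Vis-viva rearranged: 1/a = 2/r − v²/μ = 1.815×10⁻⁷ − 9.726×10⁻⁸ = 8.423×10⁻⁸ m⁻¹.
a = 1.187×10⁷ m = 11873 km.

a ≈ 11870 km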